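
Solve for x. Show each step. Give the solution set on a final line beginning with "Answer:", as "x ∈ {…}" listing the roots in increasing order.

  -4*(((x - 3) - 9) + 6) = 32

Step 1. [-4*(((x - 3) - 9) + 6) = 32] divide by the outer -4 ⇒ div: ((x - 3) - 9) + 6 = -8.
Step 2. [((x - 3) - 9) + 6 = -8] +6 is outermost — subtract 6 both sides ⇒ sub: (x - 3) - 9 = -14.
Step 3. [(x - 3) - 9 = -14] the outer -9 inverts by adding 9, so sub: x - 3 = -5.
Step 4. [x - 3 = -5] -3 is outermost — add 3 both sides. So sub: x = -2.

Answer: x ∈ {-2}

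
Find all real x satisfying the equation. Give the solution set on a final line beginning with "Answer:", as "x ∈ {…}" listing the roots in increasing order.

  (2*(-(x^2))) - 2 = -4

Step 1. [(2*(-(x^2))) - 2 = -4] 2 divides every term; factor it out. So factor: (-(x^2)) - 1 = -2.
Step 2. [(-(x^2)) - 1 = -2] add 1: x sits inside (… - 1) ⇒ sub: -(x^2) = -1.
Step 3. [-(x^2) = -1] leading − — multiply by −1, so neg: x^2 = 1.
Step 4. [x^2 = 1] √ both sides: 1 ≥ 0 gives two branches. So sqrt: x = 1 or -1.

Answer: x ∈ {-1, 1}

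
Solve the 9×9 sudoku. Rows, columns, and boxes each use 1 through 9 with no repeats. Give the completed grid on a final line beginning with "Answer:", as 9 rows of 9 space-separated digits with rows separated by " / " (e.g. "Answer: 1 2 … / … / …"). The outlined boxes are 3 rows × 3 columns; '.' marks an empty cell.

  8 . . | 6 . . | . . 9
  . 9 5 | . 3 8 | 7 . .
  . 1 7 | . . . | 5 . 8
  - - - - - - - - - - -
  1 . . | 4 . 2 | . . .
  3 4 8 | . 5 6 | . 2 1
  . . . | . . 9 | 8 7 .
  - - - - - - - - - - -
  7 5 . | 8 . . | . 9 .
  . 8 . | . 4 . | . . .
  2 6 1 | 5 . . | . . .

Step 1. [r3c8∈{3,4,6}] row 3 places 3 nowhere but r3c8, so r3c8=3.
Step 2. [r6c9∈{3,4,5,6}] r6c9 is the only open cell in row 6 admitting 4, so r6c9=4.
Step 3. [r7c5∈{1,2,6}] in col 5, 6 fits only at r7c5 ⇒ r7c5=6.
Step 4. [r8c4∈{1,2,3,7,9}] across box 8, 2 lands solely at r8c4, so r8c4=2.
Step 5. [r2c4∈{1}] nothing but 1 survives at r2c4. So r2c4=1.
Step 6. [r3c1∈{4,6}] r3c1 is the only open cell in row 3 admitting 6. So r3c1=6.
Step 7. [r7c3∈{3,4}] in box 7, 4 fits only at r7c3 ⇒ r7c3=4.
Step 8. [r8c3∈{3,9}] box 7 places 3 nowhere but r8c3, so r8c3=3.
Step 9. [r1c3∈{2}] nothing but 2 survives at r1c3. So r1c3=2.
Step 10. [r7c7∈{1,2,3}] r7c7 is the only open cell in col 7 admitting 2. So r7c7=2.
Step 11. [r7c9∈{3}] r7c9 is down to just 3, so r7c9=3.
Step 12. [r9c9∈{7}] nothing but 7 survives at r9c9, so r9c9=7.
Step 13. [r9c7∈{4}] r9c7 has the single candidate 4 ⇒ r9c7=4.
Step 14. [r1c6∈{4,5,7}] r1c6 is the only open cell in row 1 admitting 5. So r1c6=5.
Step 15. [r1c8∈{1,4}] in row 1, 4 fits only at r1c8. So r1c8=4.
Step 16. [r8c8∈{1,5,6}] 1 has one home in col 8: r8c8, so r8c8=1.
Step 17. [r4c8∈{5,6}] col 8 places 5 nowhere but r4c8 ⇒ r4c8=5.
Step 18. [r4c9∈{6}] only 6 remains possible at r4c9 ⇒ r4c9=6.
Step 19. [r4c2∈{7}] r4c2 is down to just 7, so r4c2=7.
Step 20. [r9c5∈{9}] r9c5 is down to just 9. So r9c5=9.
Step 21. [r5c7∈{9}] only 9 remains possible at r5c7 ⇒ r5c7=9.
Step 22. [r2c8∈{6}] r2c8's peers cover all but 6, so r2c8=6.
Step 23. [r4c3∈{9}] only 9 remains possible at r4c3. So r4c3=9.
Step 24. [r1c7∈{1}] r1c7 has the single candidate 1. So r1c7=1.
Step 25. [r3c6∈{4}] nothing but 4 survives at r3c6. So r3c6=4.
Step 26. [r8c1∈{9}] only 9 remains possible at r8c1, so r8c1=9.
Step 27. [r7c6∈{1}] r7c6 is down to just 1, so r7c6=1.
Step 28. [r1c2∈{3}] r1c2's peers cover all but 3, so r1c2=3.
Step 29. [r6c2∈{2}] r6c2 has the single candidate 2 ⇒ r6c2=2.
Step 30. [r3c5∈{2}] r3c5 has the single candidate 2. So r3c5=2.
Step 31. [r5c4∈{7}] r5c4 has the single candidate 7. So r5c4=7.
Step 32. [r9c8∈{8}] nothing but 8 survives at r9c8, so r9c8=8.
Step 33. [r6c3∈{6}] r6c3's peers cover all but 6, so r6c3=6.
Step 34. [r9c6∈{3}] r9c6's peers cover all but 3 ⇒ r9c6=3.
Step 35. [r2c1∈{4}] r2c1's peers cover all but 4, so r2c1=4.
Step 36. [r1c5∈{7}] r1c5 is down to just 7. So r1c5=7.
Step 37. [r4c7∈{3}] nothing but 3 survives at r4c7 ⇒ r4c7=3.
Step 38. [r8c9∈{5}] only 5 remains possible at r8c9, so r8c9=5.
Step 39. [r2c9∈{2}] only 2 remains possible at r2c9 ⇒ r2c9=2.
Step 40. [r3c4∈{9}] r3c4's peers cover all but 9, so r3c4=9.
Step 41. [r4c5∈{8}] r4c5 has the single candidate 8. So r4c5=8.
Step 42. [r6c4∈{3}] r6c4 is down to just 3. So r6c4=3.
Step 43. [r8c6∈{7}] r8c6's peers cover all but 7 ⇒ r8c6=7.
Step 44. [r8c7∈{6}] nothing but 6 survives at r8c7. So r8c7=6.
Step 45. [r6c5∈{1}] r6c5 is down to just 1. So r6c5=1.
Step 46. [r6c1∈{5}] only 5 remains possible at r6c1, so r6c1=5.

Answer: 8 3 2 6 7 5 1 4 9 / 4 9 5 1 3 8 7 6 2 / 6 1 7 9 2 4 5 3 8 / 1 7 9 4 8 2 3 5 6 / 3 4 8 7 5 6 9 2 1 / 5 2 6 3 1 9 8 7 4 / 7 5 4 8 6 1 2 9 3 / 9 8 3 2 4 7 6 1 5 / 2 6 1 5 9 3 4 8 7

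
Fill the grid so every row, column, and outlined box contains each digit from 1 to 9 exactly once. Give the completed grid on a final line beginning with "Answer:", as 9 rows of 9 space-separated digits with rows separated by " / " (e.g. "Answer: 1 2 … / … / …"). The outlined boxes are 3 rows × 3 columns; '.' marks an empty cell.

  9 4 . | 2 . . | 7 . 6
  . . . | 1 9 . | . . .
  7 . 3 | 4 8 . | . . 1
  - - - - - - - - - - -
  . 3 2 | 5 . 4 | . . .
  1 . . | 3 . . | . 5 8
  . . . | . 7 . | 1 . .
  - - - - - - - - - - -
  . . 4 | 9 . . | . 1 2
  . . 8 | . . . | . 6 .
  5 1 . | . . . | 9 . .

Step 1. [r2c6∈{3,5,6,7}] row 2 places 7 nowhere but r2c6, so r2c6=7.
Step 2. [r3c6∈{5,6}] across box 2, 6 lands solely at r3c6, so r3c6=6.
Step 3. [r5c7∈{2,4,6}] across row 5, 4 lands solely at r5c7. So r5c7=4.
Step 4. [r6c8∈{2,3,9}] across box 6, 2 lands solely at r6c8 ⇒ r6c8=2.
Step 5. [r7c2∈{6,7}] r7c2 is the only open cell in row 7 admitting 7. So r7c2=7.
Step 6. [r9c3∈{6}] r9c3's peers cover all but 6, so r9c3=6.
Step 7. [r2c3∈{5}] r2c3 is down to just 5. So r2c3=5.
Step 8. [r8c9∈{3,4,5,7}] in col 9, 5 fits only at r8c9, so r8c9=5.
Step 9. [r8c7∈{3}] r8c7 is down to just 3, so r8c7=3.
Step 10. [r6c3∈{9}] nothing but 9 survives at r6c3, so r6c3=9.
Step 11. [r6c4∈{6,8}] col 4 places 6 nowhere but r6c4 ⇒ r6c4=6.
Step 12. [r9c4∈{7,8}] col 4 places 8 nowhere but r9c4 ⇒ r9c4=8.
Step 13. [r8c1∈{2}] r8c1 has the single candidate 2, so r8c1=2.
Step 14. [r4c1∈{6,8}] row 4 places 8 nowhere but r4c1. So r4c1=8.
Step 15. [r2c2∈{2,6,8}] in col 2, 8 fits only at r2c2, so r2c2=8.
Step 16. [r5c5∈{2}] r5c5 has the single candidate 2, so r5c5=2.
Step 17. [r7c1∈{3}] r7c1 is down to just 3. So r7c1=3.
Step 18. [r7c6∈{5}] r7c6 is down to just 5. So r7c6=5.
Step 19. [r1c6∈{3}] r1c6's peers cover all but 3. So r1c6=3.
Step 20. [r2c8∈{3,4}] across col 8, 3 lands solely at r2c8 ⇒ r2c8=3.
Step 21. [r9c8∈{4,7}] across col 8, 4 lands solely at r9c8. So r9c8=4.
Step 22. [r4c8∈{7,9}] r4c8 is the only open cell in col 8 admitting 7. So r4c8=7.
Step 23. [r3c7∈{2,5}] r3c7 is the only open cell in row 3 admitting 5 ⇒ r3c7=5.
Step 24. [r8c5∈{1,4}] row 8 places 4 nowhere but r8c5. So r8c5=4.
Step 25. [r8c4∈{7}] nothing but 7 survives at r8c4, so r8c4=7.
Step 26. [r6c9∈{3}] r6c9's peers cover all but 3 ⇒ r6c9=3.
Step 27. [r2c9∈{4}] r2c9 is down to just 4, so r2c9=4.
Step 28. [r1c3∈{1}] nothing but 1 survives at r1c3 ⇒ r1c3=1.
Step 29. [r8c2∈{9}] nothing but 9 survives at r8c2 ⇒ r8c2=9.
Step 30. [r1c8∈{8}] r1c8's peers cover all but 8 ⇒ r1c8=8.
Step 31. [r6c6∈{8}] only 8 remains possible at r6c6, so r6c6=8.
Step 32. [r4c7∈{6}] nothing but 6 survives at r4c7, so r4c7=6.
Step 33. [r9c9∈{7}] r9c9 is down to just 7 ⇒ r9c9=7.
Step 34. [r2c7∈{2}] r2c7 has the single candidate 2, so r2c7=2.
Step 35. [r9c6∈{2}] nothing but 2 survives at r9c6, so r9c6=2.
Step 36. [r6c2∈{5}] only 5 remains possible at r6c2, so r6c2=5.
Step 37. [r6c1∈{4}] nothing but 4 survives at r6c1 ⇒ r6c1=4.
Step 38. [r2c1∈{6}] only 6 remains possible at r2c1 ⇒ r2c1=6.
Step 39. [r9c5∈{3}] r9c5 is down to just 3, so r9c5=3.
Step 40. [r4c5∈{1}] only 1 remains possible at r4c5 ⇒ r4c5=1.
Step 41. [r5c6∈{9}] r5c6 has the single candidate 9. So r5c6=9.
Step 42. [r4c9∈{9}] nothing but 9 survives at r4c9, so r4c9=9.
Step 43. [r1c5∈{5}] r1c5 is down to just 5 ⇒ r1c5=5.
Step 44. [r3c8∈{9}] nothing but 9 survives at r3c8 ⇒ r3c8=9.
Step 45. [r3c2∈{2}] r3c2 is down to just 2 ⇒ r3c2=2.
Step 46. [r7c5∈{6}] r7c5 is down to just 6, so r7c5=6.
Step 47. [r5c3∈{7}] nothing but 7 survives at r5c3 ⇒ r5c3=7.
Step 48. [r8c6∈{1}] r8c6's peers cover all but 1, so r8c6=1.
Step 49. [r7c7∈{8}] r7c7's peers cover all but 8, so r7c7=8.
Step 50. [r5c2∈{6}] r5c2's peers cover all but 6. So r5c2=6.

Answer: 9 4 1 2 5 3 7 8 6 / 6 8 5 1 9 7 2 3 4 / 7 2 3 4 8 6 5 9 1 / 8 3 2 5 1 4 6 7 9 / 1 6 7 3 2 9 4 5 8 / 4 5 9 6 7 8 1 2 3 / 3 7 4 9 6 5 8 1 2 / 2 9 8 7 4 1 3 6 5 / 5 1 6 8 3 2 9 4 7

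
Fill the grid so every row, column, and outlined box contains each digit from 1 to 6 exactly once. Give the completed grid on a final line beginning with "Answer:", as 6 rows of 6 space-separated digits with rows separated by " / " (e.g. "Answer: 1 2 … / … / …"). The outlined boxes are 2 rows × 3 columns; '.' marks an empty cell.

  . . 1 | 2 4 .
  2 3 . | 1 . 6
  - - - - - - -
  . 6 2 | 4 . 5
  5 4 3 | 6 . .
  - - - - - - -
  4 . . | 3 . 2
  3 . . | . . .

Step 1. [r6c4∈{5}] r6c4 has the single candidate 5 ⇒ r6c4=5.
Step 2. [r4c6∈{1}] only 1 remains possible at r4c6 ⇒ r4c6=1.
Step 3. [r1c2∈{5}] nothing but 5 survives at r1c2. So r1c2=5.
Step 4. [r6c3∈{6}] r6c3 has the single candidate 6 ⇒ r6c3=6.
Step 5. [r6c5∈{1}] only 1 remains possible at r6c5. So r6c5=1.
Step 6. [r3c1∈{1}] r3c1's peers cover all but 1. So r3c1=1.
Step 7. [r4c5∈{2}] r4c5's peers cover all but 2, so r4c5=2.
Step 8. [r3c5∈{3}] r3c5 has the single candidate 3. So r3c5=3.
Step 9. [r5c2∈{1}] only 1 remains possible at r5c2, so r5c2=1.
Step 10. [r5c3∈{5}] nothing but 5 survives at r5c3 ⇒ r5c3=5.
Step 11. [r6c6∈{4}] only 4 remains possible at r6c6, so r6c6=4.
Step 12. [r2c5∈{5}] nothing but 5 survives at r2c5 ⇒ r2c5=5.
Step 13. [r5c5∈{6}] r5c5 is down to just 6, so r5c5=6.
Step 14. [r1c1∈{6}] nothing but 6 survives at r1c1 ⇒ r1c1=6.
Step 15. [r6c2∈{2}] nothing but 2 survives at r6c2. So r6c2=2.
Step 16. [r2c3∈{4}] r2c3's peers cover all but 4, so r2c3=4.
Step 17. [r1c6∈{3}] r1c6 has the single candidate 3, so r1c6=3.

Answer: 6 5 1 2 4 3 / 2 3 4 1 5 6 / 1 6 2 4 3 5 / 5 4 3 6 2 1 / 4 1 5 3 6 2 / 3 2 6 5 1 4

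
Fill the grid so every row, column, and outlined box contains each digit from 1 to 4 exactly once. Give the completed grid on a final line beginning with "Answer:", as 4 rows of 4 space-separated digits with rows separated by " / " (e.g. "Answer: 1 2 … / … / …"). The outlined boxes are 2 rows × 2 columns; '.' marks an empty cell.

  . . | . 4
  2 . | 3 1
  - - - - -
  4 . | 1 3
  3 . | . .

Step 1. [r4c2∈{1,2}] across row 4, 1 lands solely at r4c2, so r4c2=1.
Step 2. [r4c3∈{2,4}] in row 4, 4 fits only at r4c3, so r4c3=4.
Step 3. [r1c2∈{3}] r1c2 is down to just 3. So r1c2=3.
Step 4. [r2c2∈{4}] nothing but 4 survives at r2c2, so r2c2=4.
Step 5. [r1c1∈{1}] nothing but 1 survives at r1c1 ⇒ r1c1=1.
Step 6. [r3c2∈{2}] r3c2's peers cover all but 2, so r3c2=2.
Step 7. [r4c4∈{2}] r4c4 has the single candidate 2. So r4c4=2.
Step 8. [r1c3∈{2}] r1c3's peers cover all but 2, so r1c3=2.

Answer: 1 3 2 4 / 2 4 3 1 / 4 2 1 3 / 3 1 4 2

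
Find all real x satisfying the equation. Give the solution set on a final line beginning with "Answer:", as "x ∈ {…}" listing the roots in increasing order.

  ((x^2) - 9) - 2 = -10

Step 1. [((x^2) - 9) - 2 = -10] the outer -2 inverts by adding 2, so sub: (x^2) - 9 = -8.
Step 2. [(x^2) - 9 = -8] 9 comes off first (add 9) ⇒ sub: x^2 = 1.
Step 3. [x^2 = 1] √ both sides: 1 ≥ 0 gives two branches ⇒ sqrt: x = 1 or -1.

Answer: x ∈ {-1, 1}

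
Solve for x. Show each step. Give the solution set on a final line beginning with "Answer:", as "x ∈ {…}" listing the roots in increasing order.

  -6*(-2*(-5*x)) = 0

Step 1. [-6*(-2*(-5*x)) = 0] -6 out front; divide by -6, so div: -2*(-5*x) = 0.
Step 2. [-2*(-5*x) = 0] -2 out front; divide by -2, so div: -5*x = 0.
Step 3. [-5*x = 0] leading coefficient -5: divide by -5 ⇒ div: x = 0.

Answer: x ∈ {0}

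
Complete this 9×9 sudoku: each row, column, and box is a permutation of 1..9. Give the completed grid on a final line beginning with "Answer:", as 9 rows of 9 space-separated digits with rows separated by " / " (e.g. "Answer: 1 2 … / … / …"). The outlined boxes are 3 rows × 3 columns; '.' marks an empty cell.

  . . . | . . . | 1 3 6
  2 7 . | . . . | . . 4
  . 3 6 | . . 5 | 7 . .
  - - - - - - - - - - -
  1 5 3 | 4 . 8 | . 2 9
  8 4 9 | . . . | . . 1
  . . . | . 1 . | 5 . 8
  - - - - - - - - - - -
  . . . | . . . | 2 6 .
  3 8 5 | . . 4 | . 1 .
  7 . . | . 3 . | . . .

Step 1. [r4c5∈{6,7}] row 4 places 7 nowhere but r4c5 ⇒ r4c5=7.
Step 2. [r1c2∈{9}] nothing but 9 survives at r1c2. So r1c2=9.
Step 3. [r3c4∈{1,2,8,9}] in row 3, 1 fits only at r3c4, so r3c4=1.
Step 4. [r9c2∈{1,2,6}] r9c2 is the only open cell in box 7 admitting 6 ⇒ r9c2=6.
Step 5. [r9c3∈{1,2,4}] 2 has one home in box 7: r9c3. So r9c3=2.
Step 6. [r8c7∈{9}] r8c7's peers cover all but 9. So r8c7=9.
Step 7. [r2c7∈{8}] nothing but 8 survives at r2c7, so r2c7=8.
Step 8. [r3c5∈{2,4,8,9}] across row 3, 8 lands solely at r3c5. So r3c5=8.
Step 9. [r7c4∈{5,7,8,9}] r7c4 is the only open cell in row 7 admitting 8 ⇒ r7c4=8.
Step 10. [r9c9∈{5}] r9c9 has the single candidate 5 ⇒ r9c9=5.
Step 11. [r9c4∈{9}] r9c4's peers cover all but 9. So r9c4=9.
Step 12. [r5c4∈{2,3,5,6}] across col 4, 5 lands solely at r5c4. So r5c4=5.
Step 13. [r6c6∈{2,3,6,9}] in row 6, 9 fits only at r6c6. So r6c6=9.
Step 14. [r6c4∈{2,3,6}] 3 has one home in row 6: r6c4 ⇒ r6c4=3.
Step 15. [r2c4∈{6}] r2c4's peers cover all but 6. So r2c4=6.
Step 16. [r1c5∈{2,4}] across col 5, 4 lands solely at r1c5, so r1c5=4.
Step 17. [r5c6∈{2,6}] across col 6, 6 lands solely at r5c6. So r5c6=6.
Step 18. [r1c6∈{2,7}] r1c6 is the only open cell in col 6 admitting 2 ⇒ r1c6=2.
Step 19. [r7c6∈{1,7}] 7 has one home in col 6: r7c6 ⇒ r7c6=7.
Step 20. [r7c3∈{1,4}] r7c3 is the only open cell in col 3 admitting 4 ⇒ r7c3=4.
Step 21. [r6c8∈{4,7}] row 6 places 4 nowhere but r6c8 ⇒ r6c8=4.
Step 22. [r8c5∈{2,6}] across row 8, 6 lands solely at r8c5, so r8c5=6.
Step 23. [r2c8∈{5,9}] r2c8 is the only open cell in row 2 admitting 5. So r2c8=5.
Step 24. [r1c1∈{5}] only 5 remains possible at r1c1, so r1c1=5.
Step 25. [r2c3∈{1}] r2c3's peers cover all but 1. So r2c3=1.
Step 26. [r9c8∈{8}] r9c8 has the single candidate 8 ⇒ r9c8=8.
Step 27. [r6c3∈{7}] r6c3 is down to just 7, so r6c3=7.
Step 28. [r7c5∈{5}] r7c5 has the single candidate 5 ⇒ r7c5=5.
Step 29. [r5c5∈{2}] r5c5 is down to just 2, so r5c5=2.
Step 30. [r8c4∈{2}] r8c4 has the single candidate 2 ⇒ r8c4=2.
Step 31. [r2c6∈{3}] only 3 remains possible at r2c6. So r2c6=3.
Step 32. [r4c7∈{6}] r4c7's peers cover all but 6, so r4c7=6.
Step 33. [r9c7∈{4}] r9c7's peers cover all but 4. So r9c7=4.
Step 34. [r9c6∈{1}] r9c6 has the single candidate 1, so r9c6=1.
Step 35. [r7c1∈{9}] r7c1's peers cover all but 9, so r7c1=9.
Step 36. [r6c2∈{2}] nothing but 2 survives at r6c2. So r6c2=2.
Step 37. [r6c1∈{6}] r6c1's peers cover all but 6. So r6c1=6.
Step 38. [r5c8∈{7}] r5c8 is down to just 7 ⇒ r5c8=7.
Step 39. [r1c3∈{8}] r1c3 has the single candidate 8. So r1c3=8.
Step 40. [r5c7∈{3}] r5c7 is down to just 3. So r5c7=3.
Step 41. [r7c9∈{3}] r7c9's peers cover all but 3 ⇒ r7c9=3.
Step 42. [r7c2∈{1}] nothing but 1 survives at r7c2, so r7c2=1.
Step 43. [r2c5∈{9}] r2c5 has the single candidate 9, so r2c5=9.
Step 44. [r8c9∈{7}] r8c9's peers cover all but 7. So r8c9=7.
Step 45. [r3c8∈{9}] r3c8 is down to just 9 ⇒ r3c8=9.
Step 46. [r3c1∈{4}] r3c1's peers cover all but 4, so r3c1=4.
Step 47. [r3c9∈{2}] r3c9 is down to just 2. So r3c9=2.
Step 48. [r1c4∈{7}] r1c4 has the single candidate 7 ⇒ r1c4=7.

Answer: 5 9 8 7 4 2 1 3 6 / 2 7 1 6 9 3 8 5 4 / 4 3 6 1 8 5 7 9 2 / 1 5 3 4 7 8 6 2 9 / 8 4 9 5 2 6 3 7 1 / 6 2 7 3 1 9 5 4 8 / 9 1 4 8 5 7 2 6 3 / 3 8 5 2 6 4 9 1 7 / 7 6 2 9 3 1 4 8 5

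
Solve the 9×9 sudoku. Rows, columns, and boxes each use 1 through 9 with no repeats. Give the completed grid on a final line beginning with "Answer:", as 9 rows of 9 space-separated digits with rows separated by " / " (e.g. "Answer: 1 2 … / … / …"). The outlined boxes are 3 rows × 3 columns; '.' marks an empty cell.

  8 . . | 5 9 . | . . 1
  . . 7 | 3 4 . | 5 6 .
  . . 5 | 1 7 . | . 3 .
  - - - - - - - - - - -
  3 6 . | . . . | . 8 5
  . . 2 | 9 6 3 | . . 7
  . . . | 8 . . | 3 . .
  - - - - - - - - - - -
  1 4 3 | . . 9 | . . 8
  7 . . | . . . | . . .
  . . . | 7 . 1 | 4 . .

Step 1. [r5c7∈{1}] r5c7 has the single candidate 1 ⇒ r5c7=1.
Step 2. [r6c9∈{2,4,6,9}] r6c9 is the only open cell in row 6 admitting 6 ⇒ r6c9=6.
Step 3. [r3c9∈{2,4,9}] r3c9 is the only open cell in col 9 admitting 4. So r3c9=4.
Step 4. [r6c2∈{1,5,7,9}] col 2 places 7 nowhere but r6c2. So r6c2=7.
Step 5. [r1c3∈{4,6}] 4 has one home in row 1: r1c3, so r1c3=4.
Step 6. [r3c1∈{2,6,9}] in box 1, 6 fits only at r3c1. So r3c1=6.
Step 7. [r5c2∈{5,8}] r5c2 is the only open cell in row 5 admitting 8. So r5c2=8.
Step 8. [r3c7∈{2,8,9}] in col 7, 8 fits only at r3c7. So r3c7=8.
Step 9. [r3c6∈{2}] r3c6 has the single candidate 2 ⇒ r3c6=2.
Step 10. [r2c9∈{2,9}] r2c9 is the only open cell in box 3 admitting 9. So r2c9=9.
Step 11. [r9c3∈{6,8,9}] row 9 places 6 nowhere but r9c3, so r9c3=6.
Step 12. [r9c5∈{2,3,5,8}] 8 has one home in row 9: r9c5 ⇒ r9c5=8.
Step 13. [r2c1∈{2}] r2c1 has the single candidate 2, so r2c1=2.
Step 14. [r5c1∈{4,5}] across row 5, 5 lands solely at r5c1, so r5c1=5.
Step 15. [r9c1∈{9}] nothing but 9 survives at r9c1, so r9c1=9.
Step 16. [r8c8∈{1,2,5,9}] r8c8 is the only open cell in row 8 admitting 1, so r8c8=1.
Step 17. [r6c8∈{2,4,9}] 9 has one home in col 8: r6c8. So r6c8=9.
Step 18. [r6c5∈{1,2,5}] across row 6, 2 lands solely at r6c5, so r6c5=2.
Step 19. [r4c7∈{2}] r4c7 has the single candidate 2, so r4c7=2.
Step 20. [r4c4∈{4}] r4c4 has the single candidate 4 ⇒ r4c4=4.
Step 21. [r7c5∈{5}] only 5 remains possible at r7c5, so r7c5=5.
Step 22. [r1c8∈{2,7}] r1c8 is the only open cell in row 1 admitting 2 ⇒ r1c8=2.
Step 23. [r8c2∈{2,5}] r8c2 is the only open cell in row 8 admitting 5. So r8c2=5.
Step 24. [r9c9∈{2,3}] in row 9, 3 fits only at r9c9 ⇒ r9c9=3.
Step 25. [r7c4∈{2,6}] r7c4 is the only open cell in row 7 admitting 2, so r7c4=2.
Step 26. [r7c7∈{6,7}] r7c7 is the only open cell in row 7 admitting 6 ⇒ r7c7=6.
Step 27. [r8c4∈{6}] r8c4 has the single candidate 6 ⇒ r8c4=6.
Step 28. [r4c5∈{1}] r4c5 has the single candidate 1, so r4c5=1.
Step 29. [r8c3∈{8}] nothing but 8 survives at r8c3 ⇒ r8c3=8.
Step 30. [r9c2∈{2}] r9c2 is down to just 2 ⇒ r9c2=2.
Step 31. [r4c3∈{9}] r4c3 has the single candidate 9 ⇒ r4c3=9.
Step 32. [r9c8∈{5}] nothing but 5 survives at r9c8. So r9c8=5.
Step 33. [r6c3∈{1}] r6c3 is down to just 1. So r6c3=1.
Step 34. [r8c6∈{4}] r8c6 is down to just 4. So r8c6=4.
Step 35. [r8c5∈{3}] nothing but 3 survives at r8c5, so r8c5=3.
Step 36. [r8c9∈{2}] nothing but 2 survives at r8c9, so r8c9=2.
Step 37. [r2c2∈{1}] r2c2 has the single candidate 1. So r2c2=1.
Step 38. [r3c2∈{9}] only 9 remains possible at r3c2, so r3c2=9.
Step 39. [r1c6∈{6}] r1c6's peers cover all but 6. So r1c6=6.
Step 40. [r6c1∈{4}] only 4 remains possible at r6c1, so r6c1=4.
Step 41. [r1c2∈{3}] only 3 remains possible at r1c2 ⇒ r1c2=3.
Step 42. [r7c8∈{7}] nothing but 7 survives at r7c8 ⇒ r7c8=7.
Step 43. [r6c6∈{5}] r6c6's peers cover all but 5, so r6c6=5.
Step 44. [r5c8∈{4}] only 4 remains possible at r5c8, so r5c8=4.
Step 45. [r1c7∈{7}] r1c7 has the single candidate 7 ⇒ r1c7=7.
Step 46. [r4c6∈{7}] r4c6 is down to just 7. So r4c6=7.
Step 47. [r8c7∈{9}] r8c7's peers cover all but 9 ⇒ r8c7=9.
Step 48. [r2c6∈{8}] nothing but 8 survives at r2c6, so r2c6=8.

Answer: 8 3 4 5 9 6 7 2 1 / 2 1 7 3 4 8 5 6 9 / 6 9 5 1 7 2 8 3 4 / 3 6 9 4 1 7 2 8 5 / 5 8 2 9 6 3 1 4 7 / 4 7 1 8 2 5 3 9 6 / 1 4 3 2 5 9 6 7 8 / 7 5 8 6 3 4 9 1 2 / 9 2 6 7 8 1 4 5 3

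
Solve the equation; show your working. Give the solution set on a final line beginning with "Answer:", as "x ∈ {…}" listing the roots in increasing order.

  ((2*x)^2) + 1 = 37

Step 1. [((2*x)^2) + 1 = 37] 1 comes off first (subtract 1) ⇒ sub: (2*x)^2 = 36.
Step 2. [(2*x)^2 = 36] LHS squared, RHS 36 ≥ 0: apply √ (±), so sqrt: 2*x = 6 or -6.
Step 3. [2*x = 6 or -6] leading coefficient 2: divide by 2, so div: x = 3 or -3.

Answer: x ∈ {-3, 3}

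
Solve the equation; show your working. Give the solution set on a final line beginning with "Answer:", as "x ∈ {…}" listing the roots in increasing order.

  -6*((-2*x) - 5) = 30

Step 1. [-6*((-2*x) - 5) = 30] divide by the outer -6, so div: (-2*x) - 5 = -5.
Step 2. [(-2*x) - 5 = -5] 5 comes off first (add 5). So sub: -2*x = 0.
Step 3. [-2*x = 0] -2 out front; divide by -2. So div: x = 0.

Answer: x ∈ {0}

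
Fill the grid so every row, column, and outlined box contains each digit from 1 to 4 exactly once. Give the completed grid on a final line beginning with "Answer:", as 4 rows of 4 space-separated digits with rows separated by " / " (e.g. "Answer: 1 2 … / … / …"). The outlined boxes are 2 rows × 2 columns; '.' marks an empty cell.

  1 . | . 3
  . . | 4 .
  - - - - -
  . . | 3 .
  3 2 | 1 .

Step 1. [r3c1∈{4}] nothing but 4 survives at r3c1 ⇒ r3c1=4.
Step 2. [r2c1∈{2}] r2c1's peers cover all but 2 ⇒ r2c1=2.
Step 3. [r2c4∈{1}] r2c4's peers cover all but 1, so r2c4=1.
Step 4. [r3c2∈{1}] nothing but 1 survives at r3c2, so r3c2=1.
Step 5. [r3c4∈{2}] only 2 remains possible at r3c4 ⇒ r3c4=2.
Step 6. [r1c3∈{2}] r1c3 is down to just 2, so r1c3=2.
Step 7. [r1c2∈{4}] r1c2 is down to just 4, so r1c2=4.
Step 8. [r4c4∈{4}] r4c4 has the single candidate 4 ⇒ r4c4=4.
Step 9. [r2c2∈{3}] r2c2 has the single candidate 3 ⇒ r2c2=3.

Answer: 1 4 2 3 / 2 3 4 1 / 4 1 3 2 / 3 2 1 4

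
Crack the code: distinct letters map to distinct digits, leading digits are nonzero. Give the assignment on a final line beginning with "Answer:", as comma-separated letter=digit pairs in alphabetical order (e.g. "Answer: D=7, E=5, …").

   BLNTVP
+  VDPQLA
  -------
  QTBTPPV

Step 1. [col 1: P + A ≡ V (mod 10)] column 1 (P + A ≡ V (mod 10), carry-in 0) doesn't pin A yet; pick A=3 and continue. So A=3.
Step 2. [col 1: P + A ≡ V (mod 10)] P=2 is one option consistent with column 1 (P + A ≡ V (mod 10), carry-in 0) — take it. So P=2.
Step 3. [col 1: P + A ≡ V (mod 10)] column 1 reads P+A+carry(0)=V with P=2, A=3; with digits 2,3 already taken and all letters distinct, the only value for V is 5 ⇒ V=5.
Step 4. [Q] the sum has 7 digits but both addends have 6; that extra leading digit Q is the final carry, namely 1 ⇒ Q=1.
Step 5. [col 2: V + L ≡ P (mod 10)] from column 2 (V=5, P=2, carry-in 0, digits 1,2,3,5 already taken and all letters distinct): L must equal 7. So L=7.
Step 6. [col 3: T + Q ≡ P (mod 10)] from column 3 (Q=1, P=2, carry-in 1, digits 1,2,3,5,7 already taken and all letters distinct): T must equal 0 ⇒ T=0.
Step 7. [col 4: N + P ≡ T (mod 10)] column 4: given P=2, T=0, carry-in 0, and digits 0,1,2,3,5,7 already taken and all letters distinct, N+P≡T (mod 10) forces N=8, so N=8.
Step 8. [col 5: L + D ≡ B (mod 10)] column 5: given L=7, carry-in 1, and digits 0,1,2,3,5,7,8 already taken and all letters distinct, L+D≡B (mod 10) forces B=4, so B=4.
Step 9. [col 5: L + D ≡ B (mod 10)] from column 5 (L=7, B=4, carry-in 1, digits 0,1,2,3,4,5,7,8 already taken and all letters distinct): D must equal 6. So D=6.

Answer: A=3, B=4, D=6, L=7, N=8, P=2, Q=1, T=0, V=5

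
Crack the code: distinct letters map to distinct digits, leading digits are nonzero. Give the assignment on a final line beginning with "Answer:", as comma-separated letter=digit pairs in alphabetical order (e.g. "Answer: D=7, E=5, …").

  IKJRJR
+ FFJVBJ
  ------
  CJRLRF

Step 1. [col 1: R + J ≡ F (mod 10)] J=8 is one option consistent with column 1 (R + J ≡ F (mod 10), carry-in 0) — take it, so J=8.
Step 2. [col 1: R + J ≡ F (mod 10)] F=4 is one option consistent with column 1 (R + J ≡ F (mod 10), carry-in 0) — take it ⇒ F=4.
Step 3. [col 1: R + J ≡ F (mod 10)] column 1: given J=8, F=4, carry-in 0, and digits 4,8 already taken and all letters distinct, R+J≡F (mod 10) forces R=6, so R=6.
Step 4. [col 2: J + B ≡ R (mod 10)] in column 2 we have J+B≡R with carry-in 1; given J=8, R=6 and digits 4,6,8 already taken and all letters distinct, that pins B to 7, so B=7.
Step 5. [col 3: R + V ≡ L (mod 10)] several values work for V in column 3 (R + V ≡ L (mod 10), carry-in 1); try V=2 ⇒ V=2.
Step 6. [col 3: R + V ≡ L (mod 10)] column 3 reads R+V+carry(1)=L with R=6, V=2; with digits 2,4,6,7,8 already taken and all letters distinct, the only value for L is 9. So L=9.
Step 7. [col 5: K + F ≡ J (mod 10)] in column 5 we have K+F≡J with carry-in 1; given F=4, J=8 and digits 2,4,6,7,8,9 already taken and all letters distinct, that pins K to 3 ⇒ K=3.
Step 8. [col 6: I + F ≡ C (mod 10)] column 6 reads I+F+carry(0)=C with F=4; with digits 2,3,4,6,7,8,9 already taken and all letters distinct, the only value for C is 5. So C=5.
Step 9. [col 6: I + F ≡ C (mod 10)] from column 6 (F=4, C=5, carry-in 0, digits 2,3,4,5,6,7,8,9 already taken and all letters distinct): I must equal 1 ⇒ I=1.

Answer: B=7, C=5, F=4, I=1, J=8, K=3, L=9, R=6, V=2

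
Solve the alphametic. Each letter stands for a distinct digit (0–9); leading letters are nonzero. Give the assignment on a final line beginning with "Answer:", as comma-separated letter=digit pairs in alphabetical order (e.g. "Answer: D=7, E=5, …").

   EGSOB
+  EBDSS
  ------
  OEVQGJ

Step 1. [col 1: B + S ≡ J (mod 10)] J=8 is one option consistent with column 1 (B + S ≡ J (mod 10), carry-in 0) — take it ⇒ J=8.
Step 2. [col 1: B + S ≡ J (mod 10)] no forcing yet in column 1 (carry-in 0); S=5 is free and consistent — try it ⇒ S=5.
Step 3. [O] adding two 5-digit numbers gives at most 5+1 digits, and here it does — O is that final carry and must be 1. So O=1.
Step 4. [col 1: B + S ≡ J (mod 10)] from column 1 (S=5, J=8, carry-in 0, digits 1,5,8 already taken and all letters distinct): B must equal 3 ⇒ B=3.
Step 5. [col 2: O + S ≡ G (mod 10)] column 2 reads O+S+carry(0)=G with O=1, S=5; with digits 1,3,5,8 already taken and all letters distinct, the only value for G is 6 ⇒ G=6.
Step 6. [col 3: S + D ≡ Q (mod 10)] several values work for D in column 3 (S + D ≡ Q (mod 10), carry-in 0); try D=7, so D=7.
Step 7. [col 3: S + D ≡ Q (mod 10)] column 3 reads S+D+carry(0)=Q with S=5, D=7; with digits 1,3,5,6,7,8 already taken and all letters distinct, the only value for Q is 2, so Q=2.
Step 8. [col 4: G + B ≡ V (mod 10)] in column 4 we have G+B≡V with carry-in 1; given G=6, B=3 and digits 1,2,3,5,6,7,8 already taken and all letters distinct, that pins V to 0, so V=0.
Step 9. [col 5: E + E ≡ E (mod 10)] in column 5 we have E+E≡E with carry-in 1; given nothing yet and digits 0,1,2,3,5,6,7,8 already taken and all letters distinct, that pins E to 9, so E=9.

Answer: B=3, D=7, E=9, G=6, J=8, O=1, Q=2, S=5, V=0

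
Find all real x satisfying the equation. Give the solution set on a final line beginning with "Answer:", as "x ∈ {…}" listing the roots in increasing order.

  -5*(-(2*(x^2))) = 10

Step 1. [-5*(-(2*(x^2))) = 10] LHS = -5·(…); ÷-5 both sides ⇒ div: -(2*(x^2)) = -2.
Step 2. [-(2*(x^2)) = -2] leading − — multiply by −1 ⇒ neg: 2*(x^2) = 2.
Step 3. [2*(x^2) = 2] 2 out front; divide by 2. So div: x^2 = 1.
Step 4. [x^2 = 1] √ both sides: 1 ≥ 0 gives two branches. So sqrt: x = 1 or -1.

Answer: x ∈ {-1, 1}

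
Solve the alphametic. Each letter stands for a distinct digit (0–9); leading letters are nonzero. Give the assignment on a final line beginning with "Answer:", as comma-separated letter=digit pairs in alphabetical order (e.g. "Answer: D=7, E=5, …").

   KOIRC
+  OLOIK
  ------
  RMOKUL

Step 1. [col 1: C + K ≡ L (mod 10)] C=5 is one option consistent with column 1 (C + K ≡ L (mod 10), carry-in 0) — take it. So C=5.
Step 2. [col 1: C + K ≡ L (mod 10)] several values work for K in column 1 (C + K ≡ L (mod 10), carry-in 0); try K=4. So K=4.
Step 3. [col 1: C + K ≡ L (mod 10)] column 1: given C=5, K=4, carry-in 0, and digits 4,5 already taken and all letters distinct, C+K≡L (mod 10) forces L=9. So L=9.
Step 4. [col 2: R + I ≡ U (mod 10)] R=1 is one option consistent with column 2 (R + I ≡ U (mod 10), carry-in 0) — take it ⇒ R=1.
Step 5. [col 2: R + I ≡ U (mod 10)] I=6 is one option consistent with column 2 (R + I ≡ U (mod 10), carry-in 0) — take it ⇒ I=6.
Step 6. [col 2: R + I ≡ U (mod 10)] column 2 reads R+I+carry(0)=U with R=1, I=6; with digits 1,4,5,6,9 already taken and all letters distinct, the only value for U is 7 ⇒ U=7.
Step 7. [col 3: I + O ≡ K (mod 10)] column 3 reads I+O+carry(0)=K with I=6, K=4; with digits 1,4,5,6,7,9 already taken and all letters distinct, the only value for O is 8. So O=8.
Step 8. [col 5: K + O ≡ M (mod 10)] column 5 reads K+O+carry(1)=M with K=4, O=8; with digits 1,4,5,6,7,8,9 already taken and all letters distinct, the only value for M is 3, so M=3.

Answer: C=5, I=6, K=4, L=9, M=3, O=8, R=1, U=7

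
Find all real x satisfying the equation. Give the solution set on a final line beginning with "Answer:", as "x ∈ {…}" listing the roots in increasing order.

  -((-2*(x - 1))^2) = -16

Step 1. [-((-2*(x - 1))^2) = -16] leading − — multiply by −1, so neg: (-2*(x - 1))^2 = 16.
Step 2. [(-2*(x - 1))^2 = 16] √ both sides: 16 ≥ 0 gives two branches ⇒ sqrt: -2*(x - 1) = 4 or -4.
Step 3. [-2*(x - 1) = 4 or -4] -2 out front; divide by -2, so div: x - 1 = -2 or 2.
Step 4. [x - 1 = -2 or 2] add 1: x sits inside (… - 1) ⇒ sub: x = -1 or 3.

Answer: x ∈ {-1, 3}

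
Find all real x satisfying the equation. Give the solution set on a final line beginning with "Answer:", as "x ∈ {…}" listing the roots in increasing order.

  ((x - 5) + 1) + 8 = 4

Step 1. [((x - 5) + 1) + 8 = 4] +8 is outermost — subtract 8 both sides ⇒ sub: (x - 5) + 1 = -4.
Step 2. [(x - 5) + 1 = -4] 1 comes off first (subtract 1). So sub: x - 5 = -5.
Step 3. [x - 5 = -5] 5 comes off first (add 5). So sub: x = 0.

Answer: x ∈ {0}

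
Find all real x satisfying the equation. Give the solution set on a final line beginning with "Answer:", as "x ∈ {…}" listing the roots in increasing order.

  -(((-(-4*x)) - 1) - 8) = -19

Step 1. [-(((-(-4*x)) - 1) - 8) = -19] flip signs both sides, so neg: ((-(-4*x)) - 1) - 8 = 19.
Step 2. [((-(-4*x)) - 1) - 8 = 19] the outer -8 inverts by adding 8, so sub: (-(-4*x)) - 1 = 27.
Step 3. [(-(-4*x)) - 1 = 27] 1 comes off first (add 1) ⇒ sub: -(-4*x) = 28.
Step 4. [-(-4*x) = 28] flip signs both sides, so neg: -4*x = -28.
Step 5. [-4*x = -28] -4·(inner) — divide through by -4 ⇒ div: x = 7.

Answer: x ∈ {7}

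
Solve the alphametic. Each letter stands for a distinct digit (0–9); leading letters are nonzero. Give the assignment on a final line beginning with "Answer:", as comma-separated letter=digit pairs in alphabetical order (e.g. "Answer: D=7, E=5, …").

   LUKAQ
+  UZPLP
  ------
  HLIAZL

Step 1. [H] H is the leading digit of a 6-digit sum of two 5-digit numbers; the final carry is exactly 1 ⇒ H=1.
Step 2. [col 1: Q + P ≡ L (mod 10)] L=8 is one option consistent with column 1 (Q + P ≡ L (mod 10), carry-in 0) — take it, so L=8.
Step 3. [col 1: Q + P ≡ L (mod 10)] several values work for P in column 1 (Q + P ≡ L (mod 10), carry-in 0); try P=6, so P=6.
Step 4. [col 1: Q + P ≡ L (mod 10)] column 1: given P=6, L=8, carry-in 0, and digits 1,6,8 already taken and all letters distinct, Q+P≡L (mod 10) forces Q=2, so Q=2.
Step 5. [col 2: A + L ≡ Z (mod 10)] no forcing yet in column 2 (carry-in 0); Z=5 is free and consistent — try it ⇒ Z=5.
Step 6. [col 2: A + L ≡ Z (mod 10)] column 2: given L=8, Z=5, carry-in 0, and digits 1,2,5,6,8 already taken and all letters distinct, A+L≡Z (mod 10) forces A=7, so A=7.
Step 7. [col 3: K + P ≡ A (mod 10)] in column 3 we have K+P≡A with carry-in 1; given P=6, A=7 and digits 1,2,5,6,7,8 already taken and all letters distinct, that pins K to 0. So K=0.
Step 8. [col 4: U + Z ≡ I (mod 10)] column 4 (U + Z ≡ I (mod 10), carry-in 0) doesn't pin U yet; pick U=9 and continue, so U=9.
Step 9. [col 4: U + Z ≡ I (mod 10)] column 4: given U=9, Z=5, carry-in 0, and digits 0,1,2,5,6,7,8,9 already taken and all letters distinct, U+Z≡I (mod 10) forces I=4. So I=4.

Answer: A=7, H=1, I=4, K=0, L=8, P=6, Q=2, U=9, Z=5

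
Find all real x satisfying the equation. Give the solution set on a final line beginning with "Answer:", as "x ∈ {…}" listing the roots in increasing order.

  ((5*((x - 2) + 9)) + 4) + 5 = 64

Step 1. [((5*((x - 2) + 9)) + 4) + 5 = 64] subtract 5: x sits inside (… + 5), so sub: (5*((x - 2) + 9)) + 4 = 59.
Step 2. [(5*((x - 2) + 9)) + 4 = 59] +4 is outermost — subtract 4 both sides ⇒ sub: 5*((x - 2) + 9) = 55.
Step 3. [5*((x - 2) + 9) = 55] leading coefficient 5: divide by 5. So div: (x - 2) + 9 = 11.
Step 4. [(x - 2) + 9 = 11] subtract 9: x sits inside (… + 9) ⇒ sub: x - 2 = 2.
Step 5. [x - 2 = 2] -2 is outermost — add 2 both sides, so sub: x = 4.

Answer: x ∈ {4}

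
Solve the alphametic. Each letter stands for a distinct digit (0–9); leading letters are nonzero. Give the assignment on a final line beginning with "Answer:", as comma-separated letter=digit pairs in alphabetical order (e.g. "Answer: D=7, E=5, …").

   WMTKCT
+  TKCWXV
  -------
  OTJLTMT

Step 1. [col 1: T + V ≡ T (mod 10)] from column 1 (nothing yet, carry-in 0, all letters distinct, none taken yet): V must equal 0. So V=0.
Step 2. [col 1: T + V ≡ T (mod 10)] several values work for T in column 1 (T + V ≡ T (mod 10), carry-in 0); try T=4, so T=4.
Step 3. [col 2: C + X ≡ M (mod 10)] M=8 is one option consistent with column 2 (C + X ≡ M (mod 10), carry-in 0) — take it. So M=8.
Step 4. [col 2: C + X ≡ M (mod 10)] X=6 is one option consistent with column 2 (C + X ≡ M (mod 10), carry-in 0) — take it, so X=6.
Step 5. [col 2: C + X ≡ M (mod 10)] column 2: given X=6, M=8, carry-in 0, and digits 0,4,6,8 already taken and all letters distinct, C+X≡M (mod 10) forces C=2 ⇒ C=2.
Step 6. [col 3: K + W ≡ T (mod 10)] K=5 is one option consistent with column 3 (K + W ≡ T (mod 10), carry-in 0) — take it. So K=5.
Step 7. [col 3: K + W ≡ T (mod 10)] column 3 reads K+W+carry(0)=T with K=5, T=4; with digits 0,2,4,5,6,8 already taken and all letters distinct, the only value for W is 9 ⇒ W=9.
Step 8. [col 4: T + C ≡ L (mod 10)] in column 4 we have T+C≡L with carry-in 1; given T=4, C=2 and digits 0,2,4,5,6,8,9 already taken and all letters distinct, that pins L to 7 ⇒ L=7.
Step 9. [col 5: M + K ≡ J (mod 10)] in column 5 we have M+K≡J with carry-in 0; given M=8, K=5 and digits 0,2,4,5,6,7,8,9 already taken and all letters distinct, that pins J to 3. So J=3.
Step 10. [col 7: carry → O] in column 7 we have ·+·≡O with carry-in 1; given nothing yet and digits 0,2,3,4,5,6,7,8,9 already taken and all letters distinct, that pins O to 1. So O=1.

Answer: C=2, J=3, K=5, L=7, M=8, O=1, T=4, V=0, W=9, X=6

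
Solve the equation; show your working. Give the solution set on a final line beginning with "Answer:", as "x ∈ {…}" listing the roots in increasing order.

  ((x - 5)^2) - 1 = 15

Step 1. [((x - 5)^2) - 1 = 15] -1 is outermost — add 1 both sides, so sub: (x - 5)^2 = 16.
Step 2. [(x - 5)^2 = 16] √ both sides: 16 ≥ 0 gives two branches. So sqrt: x - 5 = 4 or -4.
Step 3. [x - 5 = 4 or -4] -5 is outermost — add 5 both sides, so sub: x = 9 or 1.

Answer: x ∈ {1, 9}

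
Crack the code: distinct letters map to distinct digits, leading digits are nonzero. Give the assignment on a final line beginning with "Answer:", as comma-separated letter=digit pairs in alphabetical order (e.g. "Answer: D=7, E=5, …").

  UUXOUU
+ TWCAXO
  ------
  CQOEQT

Step 1. [col 1: U + O ≡ T (mod 10)] column 1 (U + O ≡ T (mod 10), carry-in 0) doesn't pin T yet; pick T=4 and continue. So T=4.
Step 2. [col 1: U + O ≡ T (mod 10)] U=1 is one option consistent with column 1 (U + O ≡ T (mod 10), carry-in 0) — take it, so U=1.
Step 3. [col 1: U + O ≡ T (mod 10)] in column 1 we have U+O≡T with carry-in 0; given U=1, T=4 and digits 1,4 already taken and all letters distinct, that pins O to 3 ⇒ O=3.
Step 4. [col 2: U + X ≡ Q (mod 10)] several values work for X in column 2 (U + X ≡ Q (mod 10), carry-in 0); try X=7. So X=7.
Step 5. [col 2: U + X ≡ Q (mod 10)] column 2: given U=1, X=7, carry-in 0, and digits 1,3,4,7 already taken and all letters distinct, U+X≡Q (mod 10) forces Q=8. So Q=8.
Step 6. [col 3: O + A ≡ E (mod 10)] several values work for E in column 3 (O + A ≡ E (mod 10), carry-in 0); try E=2 ⇒ E=2.
Step 7. [col 3: O + A ≡ E (mod 10)] in column 3 we have O+A≡E with carry-in 0; given O=3, E=2 and digits 1,2,3,4,7,8 already taken and all letters distinct, that pins A to 9, so A=9.
Step 8. [col 4: X + C ≡ O (mod 10)] in column 4 we have X+C≡O with carry-in 1; given X=7, O=3 and digits 1,2,3,4,7,8,9 already taken and all letters distinct, that pins C to 5, so C=5.
Step 9. [col 5: U + W ≡ Q (mod 10)] column 5 reads U+W+carry(1)=Q with U=1, Q=8; with digits 1,2,3,4,5,7,8,9 already taken and all letters distinct, the only value for W is 6, so W=6.

Answer: A=9, C=5, E=2, O=3, Q=8, T=4, U=1, W=6, X=7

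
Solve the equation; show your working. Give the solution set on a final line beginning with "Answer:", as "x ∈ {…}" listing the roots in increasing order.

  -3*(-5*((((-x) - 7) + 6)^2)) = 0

Step 1. [-3*(-5*((((-x) - 7) + 6)^2)) = 0] -3·(inner) — divide through by -3 ⇒ div: -5*((((-x) - 7) + 6)^2) = 0.
Step 2. [-5*((((-x) - 7) + 6)^2) = 0] -5·(inner) — divide through by -5, so div: (((-x) - 7) + 6)^2 = 0.
Step 3. [(((-x) - 7) + 6)^2 = 0] √ both sides: 0 ≥ 0 gives two branches, so sqrt: ((-x) - 7) + 6 = 0.
Step 4. [((-x) - 7) + 6 = 0] the outer +6 inverts by subtracting 6, so sub: (-x) - 7 = -6.
Step 5. [(-x) - 7 = -6] 7 comes off first (add 7). So sub: -x = 1.
Step 6. [-x = 1] flip signs both sides, so neg: x = -1.

Answer: x ∈ {-1}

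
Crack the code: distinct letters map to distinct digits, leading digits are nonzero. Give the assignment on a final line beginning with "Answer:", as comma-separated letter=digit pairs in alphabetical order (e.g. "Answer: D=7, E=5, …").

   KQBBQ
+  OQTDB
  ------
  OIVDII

Step 1. [col 1: Q + B ≡ I (mod 10)] no forcing yet in column 1 (carry-in 0); B=3 is free and consistent — try it. So B=3.
Step 2. [col 1: Q + B ≡ I (mod 10)] no forcing yet in column 1 (carry-in 0); Q=7 is free and consistent — try it, so Q=7.
Step 3. [O] the sum has 6 digits but both addends have 5; that extra leading digit O is the final carry, namely 1, so O=1.
Step 4. [col 1: Q + B ≡ I (mod 10)] from column 1 (Q=7, B=3, carry-in 0, digits 1,3,7 already taken and all letters distinct): I must equal 0 ⇒ I=0.
Step 5. [col 2: B + D ≡ I (mod 10)] in column 2 we have B+D≡I with carry-in 1; given B=3, I=0 and digits 0,1,3,7 already taken and all letters distinct, that pins D to 6 ⇒ D=6.
Step 6. [col 3: B + T ≡ D (mod 10)] in column 3 we have B+T≡D with carry-in 1; given B=3, D=6 and digits 0,1,3,6,7 already taken and all letters distinct, that pins T to 2. So T=2.
Step 7. [col 4: Q + Q ≡ V (mod 10)] from column 4 (Q=7, carry-in 0, digits 0,1,2,3,6,7 already taken and all letters distinct): V must equal 4. So V=4.
Step 8. [col 5: K + O ≡ I (mod 10)] column 5 reads K+O+carry(1)=I with O=1, I=0; with digits 0,1,2,3,4,6,7 already taken and all letters distinct, the only value for K is 8, so K=8.

Answer: B=3, D=6, I=0, K=8, O=1, Q=7, T=2, V=4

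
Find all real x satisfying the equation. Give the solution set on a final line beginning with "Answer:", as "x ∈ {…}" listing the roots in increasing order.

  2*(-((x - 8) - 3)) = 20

Step 1. [2*(-((x - 8) - 3)) = 20] LHS = 2·(…); ÷2 both sides, so div: -((x - 8) - 3) = 10.
Step 2. [-((x - 8) - 3) = 10] leading − — multiply by −1 ⇒ neg: (x - 8) - 3 = -10.
Step 3. [(x - 8) - 3 = -10] 3 comes off first (add 3). So sub: x - 8 = -7.
Step 4. [x - 8 = -7] peel the -8: add 8 from each side. So sub: x = 1.

Answer: x ∈ {1}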